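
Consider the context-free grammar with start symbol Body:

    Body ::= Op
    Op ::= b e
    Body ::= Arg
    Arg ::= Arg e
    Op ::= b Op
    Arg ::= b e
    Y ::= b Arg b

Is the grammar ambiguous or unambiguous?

Ambiguous

Witness: b e

Derivation 1: Body ⇒ Op ⇒ b e
Derivation 2: Body ⇒ Arg ⇒ b e

Two distinct leftmost derivations for the same string.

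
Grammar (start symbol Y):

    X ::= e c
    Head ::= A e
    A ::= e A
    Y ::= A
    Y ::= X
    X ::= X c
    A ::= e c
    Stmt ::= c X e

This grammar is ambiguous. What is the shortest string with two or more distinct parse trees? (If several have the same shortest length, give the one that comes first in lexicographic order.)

length 2: e c has 2 parse trees

Two derivations of e c:
  Y ⇒ A ⇒ e c
  Y ⇒ X ⇒ e c

e c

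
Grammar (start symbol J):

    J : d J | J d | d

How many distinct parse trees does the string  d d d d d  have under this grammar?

Parse trees for d d d d d (showing first 6 of 16):
  [J d [J d [J d [J d [J d]]]]]
  [J d [J d [J d [J [J d] d]]]]
  [J d [J d [J [J d [J d]] d]]]
  [J d [J d [J [J [J d] d] d]]]
  [J d [J [J d [J d [J d]]] d]]
  [J d [J [J d [J [J d] d]] d]]

16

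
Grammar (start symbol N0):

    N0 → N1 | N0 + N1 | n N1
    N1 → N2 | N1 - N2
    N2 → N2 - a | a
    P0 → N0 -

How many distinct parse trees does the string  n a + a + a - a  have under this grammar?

2

Parse trees for n a + a + a - a:
  [N0 [N0 [N0 n [N1 [N2 a]]] + [N1 [N2 a]]] + [N1 [N2 [N2 a] - a]]]
  [N0 [N0 [N0 n [N1 [N2 a]]] + [N1 [N2 a]]] + [N1 [N1 [N2 a]] - [N2 a]]]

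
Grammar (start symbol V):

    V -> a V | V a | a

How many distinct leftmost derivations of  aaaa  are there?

Parse trees for aaaa:
  [V a [V a [V a [V a]]]]
  [V a [V a [V [V a] a]]]
  [V a [V [V a [V a]] a]]
  [V a [V [V [V a] a] a]]
  [V [V a [V a [V a]]] a]
  [V [V a [V [V a] a]] a]
  [V [V [V a [V a]] a] a]
  [V [V [V [V a] a] a] a]

8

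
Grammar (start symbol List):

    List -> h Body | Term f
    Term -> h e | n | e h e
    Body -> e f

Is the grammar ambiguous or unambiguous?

Ambiguous

Witness: h e f

Derivation 1: List ⇒ h Body ⇒ h e f
Derivation 2: List ⇒ Term f ⇒ h e f

Two distinct leftmost derivations for the same string.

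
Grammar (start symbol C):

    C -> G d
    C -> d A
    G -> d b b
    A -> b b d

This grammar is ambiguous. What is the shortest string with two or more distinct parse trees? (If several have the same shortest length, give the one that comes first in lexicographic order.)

length 4: d b b d has 2 parse trees

Two derivations of d b b d:
  C ⇒ G d ⇒ d b b d
  C ⇒ d A ⇒ d b b d

d b b d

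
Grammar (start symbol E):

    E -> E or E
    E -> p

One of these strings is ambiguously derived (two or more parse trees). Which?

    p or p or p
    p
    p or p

p or p or p: 2 trees
p: 1 tree
p or p: 1 tree

p or p or p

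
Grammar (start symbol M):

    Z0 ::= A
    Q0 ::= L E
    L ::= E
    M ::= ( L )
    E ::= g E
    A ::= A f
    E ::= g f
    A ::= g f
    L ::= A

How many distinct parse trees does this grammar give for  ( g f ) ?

Parse trees for ( g f ):
  [M ( [L [E g f]] )]
  [M ( [L [A g f]] )]

2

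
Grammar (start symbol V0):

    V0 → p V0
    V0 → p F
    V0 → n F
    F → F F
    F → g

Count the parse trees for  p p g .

1

Parse trees for p p g:
  [V0 p [V0 p [F g]]]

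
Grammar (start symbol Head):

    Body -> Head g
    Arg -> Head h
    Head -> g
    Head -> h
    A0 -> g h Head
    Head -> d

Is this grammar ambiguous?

(A0, Arg, Body are unreachable from Head, so their rules don't affect L(Head).) Each reachable nonterminal has at most one production per leading terminal, and all productions are right-linear; the derivation is determined token-by-token.

Unambiguous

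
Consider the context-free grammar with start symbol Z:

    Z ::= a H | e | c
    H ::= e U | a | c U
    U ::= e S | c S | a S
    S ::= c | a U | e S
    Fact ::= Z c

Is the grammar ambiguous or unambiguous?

Unambiguous

Only Z, H, U, S are reachable from Z; ignoring the rest: The reachable rules are right-linear with at most one rule per (nonterminal, next-terminal) pair. Each input token forces the next rule, so parsing is deterministic.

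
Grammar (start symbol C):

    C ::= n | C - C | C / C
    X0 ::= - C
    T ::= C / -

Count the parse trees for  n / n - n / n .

5

Parse trees for n / n - n / n:
  [C [C [C n] / [C n]] - [C [C n] / [C n]]]
  [C [C n] / [C [C n] - [C [C n] / [C n]]]]
  [C [C n] / [C [C [C n] - [C n]] / [C n]]]
  [C [C [C [C n] / [C n]] - [C n]] / [C n]]
  [C [C [C n] / [C [C n] - [C n]]] / [C n]]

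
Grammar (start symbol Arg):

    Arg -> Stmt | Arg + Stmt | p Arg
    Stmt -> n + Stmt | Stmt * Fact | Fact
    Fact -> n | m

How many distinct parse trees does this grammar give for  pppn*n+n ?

Parse trees for pppn*n+n:
  [Arg [Arg p [Arg p [Arg p [Arg [Stmt [Stmt [Fact n]] * [Fact n]]]]]] + [Stmt [Fact n]]]
  [Arg p [Arg [Arg p [Arg p [Arg [Stmt [Stmt [Fact n]] * [Fact n]]]]] + [Stmt [Fact n]]]]
  [Arg p [Arg p [Arg [Arg p [Arg [Stmt [Stmt [Fact n]] * [Fact n]]]] + [Stmt [Fact n]]]]]
  [Arg p [Arg p [Arg p [Arg [Arg [Stmt [Stmt [Fact n]] * [Fact n]]] + [Stmt [Fact n]]]]]]

4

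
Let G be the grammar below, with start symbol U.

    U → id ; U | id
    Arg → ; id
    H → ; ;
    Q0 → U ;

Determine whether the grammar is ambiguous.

Unambiguous

Only U is reachable from U; ignoring the rest: The reachable grammar is A → atom sep A | atom. Each atom is followed by either the separator (recurse) or end-of-string (stop) — no choice point.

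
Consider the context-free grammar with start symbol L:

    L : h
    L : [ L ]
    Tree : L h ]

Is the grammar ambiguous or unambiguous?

Unambiguous

(Tree is unreachable from L, so its rules don't affect L(L).) L(L) is { openⁿ atom closeⁿ : n ≥ 0 }. The bracket depth fixes n, and the derivation is forced at every step.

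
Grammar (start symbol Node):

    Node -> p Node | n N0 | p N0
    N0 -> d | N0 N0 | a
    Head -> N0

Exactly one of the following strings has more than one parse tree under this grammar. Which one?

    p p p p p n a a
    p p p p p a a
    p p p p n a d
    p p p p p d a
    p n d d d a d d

p n d d d a d d

p p p p p n a a: 1 tree
p p p p p a a: 1 tree
p p p p n a d: 1 tree
p p p p p d a: 1 tree
p n d d d a d d: 42 trees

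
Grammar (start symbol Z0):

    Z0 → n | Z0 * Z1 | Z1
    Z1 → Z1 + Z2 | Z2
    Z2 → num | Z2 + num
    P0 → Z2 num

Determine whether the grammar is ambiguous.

Witness: num + num

Derivation 1: Z0 ⇒ Z1 ⇒ Z1 + Z2 ⇒ Z2 + Z2 ⇒ num + Z2 ⇒ num + num
Derivation 2: Z0 ⇒ Z1 ⇒ Z2 ⇒ Z2 + num ⇒ num + num

Two distinct leftmost derivations for the same string.

Ambiguous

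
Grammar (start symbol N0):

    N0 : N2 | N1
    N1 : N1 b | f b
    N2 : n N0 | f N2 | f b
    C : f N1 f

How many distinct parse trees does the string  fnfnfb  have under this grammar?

Parse trees for fnfnfb:
  [N0 [N2 f [N2 n [N0 [N2 f [N2 n [N0 [N2 f b]]]]]]]]
  [N0 [N2 f [N2 n [N0 [N2 f [N2 n [N0 [N1 f b]]]]]]]]

2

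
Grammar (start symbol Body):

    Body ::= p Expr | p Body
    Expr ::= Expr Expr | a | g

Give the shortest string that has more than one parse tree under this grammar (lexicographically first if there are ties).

length 2: no string has ≥2 trees
length 3: no string has ≥2 trees
length 4: p a a a has 2 parse trees

Two derivations of p a a a:
  Body ⇒ p Expr ⇒ p Expr Expr ⇒ p Expr Expr Expr ⇒ p a Expr Expr ⇒ p a a Expr ⇒ p a a a
  Body ⇒ p Expr ⇒ p Expr Expr ⇒ p a Expr ⇒ p a Expr Expr ⇒ p a a Expr ⇒ p a a a

p a a a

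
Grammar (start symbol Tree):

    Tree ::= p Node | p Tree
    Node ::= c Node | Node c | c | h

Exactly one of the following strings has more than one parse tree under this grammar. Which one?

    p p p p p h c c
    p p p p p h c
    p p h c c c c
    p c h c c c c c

p c h c c c c c

p p p p p h c c: 1 tree
p p p p p h c: 1 tree
p p h c c c c: 1 tree
p c h c c c c c: 6 trees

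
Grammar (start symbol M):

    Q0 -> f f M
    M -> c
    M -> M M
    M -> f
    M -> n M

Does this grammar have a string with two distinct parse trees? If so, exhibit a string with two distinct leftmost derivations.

Ambiguous

Witness: c c c

Derivation 1: M ⇒ M M ⇒ c M ⇒ c M M ⇒ c c M ⇒ c c c
Derivation 2: M ⇒ M M ⇒ M M M ⇒ c M M ⇒ c c M ⇒ c c c

Two distinct leftmost derivations for the same string.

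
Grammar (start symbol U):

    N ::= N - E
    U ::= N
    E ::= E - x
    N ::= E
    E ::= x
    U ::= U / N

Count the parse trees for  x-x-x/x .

4

Parse trees for x-x-x/x:
  [U [U [N [N [E x]] - [E [E x] - x]]] / [N [E x]]]
  [U [U [N [N [N [E x]] - [E x]] - [E x]]] / [N [E x]]]
  [U [U [N [N [E [E x] - x]] - [E x]]] / [N [E x]]]
  [U [U [N [E [E [E x] - x] - x]]] / [N [E x]]]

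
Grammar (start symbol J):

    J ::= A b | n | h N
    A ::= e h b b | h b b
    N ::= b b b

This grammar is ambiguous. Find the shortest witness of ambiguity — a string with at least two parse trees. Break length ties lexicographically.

h b b b

length 1: no string has ≥2 trees
length 4: h b b b has 2 parse trees

Two derivations of h b b b:
  J ⇒ A b ⇒ h b b b
  J ⇒ h N ⇒ h b b b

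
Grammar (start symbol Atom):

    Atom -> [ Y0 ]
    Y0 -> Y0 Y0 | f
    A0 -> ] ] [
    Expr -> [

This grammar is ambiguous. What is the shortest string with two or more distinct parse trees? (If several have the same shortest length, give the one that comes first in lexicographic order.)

length 3: no string has ≥2 trees
length 4: no string has ≥2 trees
length 5: [ f f f ] has 2 parse trees

Two derivations of [ f f f ]:
  Atom ⇒ [ Y0 ] ⇒ [ Y0 Y0 ] ⇒ [ Y0 Y0 Y0 ] ⇒ [ f Y0 Y0 ] ⇒ [ f f Y0 ] ⇒ [ f f f ]
  Atom ⇒ [ Y0 ] ⇒ [ Y0 Y0 ] ⇒ [ f Y0 ] ⇒ [ f Y0 Y0 ] ⇒ [ f f Y0 ] ⇒ [ f f f ]

[ f f f ]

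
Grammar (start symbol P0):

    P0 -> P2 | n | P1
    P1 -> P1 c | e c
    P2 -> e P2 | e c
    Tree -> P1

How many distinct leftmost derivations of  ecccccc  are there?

Parse trees for ecccccc:
  [P0 [P1 [P1 [P1 [P1 [P1 [P1 e c] c] c] c] c] c]]

1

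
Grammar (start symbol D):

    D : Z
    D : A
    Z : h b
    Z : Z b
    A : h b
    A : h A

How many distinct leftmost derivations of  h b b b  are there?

Parse trees for h b b b:
  [D [Z [Z [Z h b] b] b]]

1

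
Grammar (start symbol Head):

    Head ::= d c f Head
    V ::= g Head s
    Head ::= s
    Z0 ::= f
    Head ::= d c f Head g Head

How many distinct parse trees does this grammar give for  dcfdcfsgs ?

2

Parse trees for dcfdcfsgs:
  [Head d c f [Head d c f [Head s] g [Head s]]]
  [Head d c f [Head d c f [Head s]] g [Head s]]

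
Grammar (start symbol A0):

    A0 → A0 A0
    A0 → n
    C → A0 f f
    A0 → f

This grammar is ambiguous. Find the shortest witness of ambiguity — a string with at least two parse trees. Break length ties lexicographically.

length 1: no string has ≥2 trees
length 2: no string has ≥2 trees
length 3: f f f has 2 parse trees

Two derivations of f f f:
  A0 ⇒ A0 A0 ⇒ A0 A0 A0 ⇒ f A0 A0 ⇒ f f A0 ⇒ f f f
  A0 ⇒ A0 A0 ⇒ f A0 ⇒ f A0 A0 ⇒ f f A0 ⇒ f f f

f f f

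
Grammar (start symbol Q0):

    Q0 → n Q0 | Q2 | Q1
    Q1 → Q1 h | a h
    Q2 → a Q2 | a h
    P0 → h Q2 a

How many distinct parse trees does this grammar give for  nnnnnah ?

2

Parse trees for nnnnnah:
  [Q0 n [Q0 n [Q0 n [Q0 n [Q0 n [Q0 [Q2 a h]]]]]]]
  [Q0 n [Q0 n [Q0 n [Q0 n [Q0 n [Q0 [Q1 a h]]]]]]]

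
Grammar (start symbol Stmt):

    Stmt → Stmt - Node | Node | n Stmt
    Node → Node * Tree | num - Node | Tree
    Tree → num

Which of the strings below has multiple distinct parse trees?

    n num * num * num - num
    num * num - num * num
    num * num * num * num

n num * num * num - num

n num * num * num - num: 2 trees
num * num - num * num: 1 tree
num * num * num * num: 1 tree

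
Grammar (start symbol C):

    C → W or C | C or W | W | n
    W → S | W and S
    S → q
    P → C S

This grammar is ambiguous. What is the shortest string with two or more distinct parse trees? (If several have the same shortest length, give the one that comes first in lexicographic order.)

q or q

length 1: no string has ≥2 trees
length 3: q or q has 2 parse trees

Two derivations of q or q:
  C ⇒ W or C ⇒ S or C ⇒ q or C ⇒ q or W ⇒ q or S ⇒ q or q
  C ⇒ C or W ⇒ W or W ⇒ S or W ⇒ q or W ⇒ q or S ⇒ q or q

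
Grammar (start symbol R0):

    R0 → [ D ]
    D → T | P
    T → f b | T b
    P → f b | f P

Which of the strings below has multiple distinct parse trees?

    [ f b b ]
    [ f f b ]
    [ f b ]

[ f b b ]: 1 tree
[ f f b ]: 1 tree
[ f b ]: 2 trees

[ f b ]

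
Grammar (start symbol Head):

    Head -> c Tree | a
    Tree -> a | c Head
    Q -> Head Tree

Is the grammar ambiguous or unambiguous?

Unambiguous

Only Head, Tree are reachable from Head; ignoring the rest: Restricted to the reachable nonterminals, every rule has the form A → t or A → t B, and no two rules for the same A share a first terminal. The grammar encodes a DFA — one run per string.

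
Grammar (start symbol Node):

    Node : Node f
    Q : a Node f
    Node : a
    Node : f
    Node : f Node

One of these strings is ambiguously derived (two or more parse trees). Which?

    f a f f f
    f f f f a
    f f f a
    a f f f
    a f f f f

f a f f f

f a f f f: 4 trees
f f f f a: 1 tree
f f f a: 1 tree
a f f f: 1 tree
a f f f f: 1 tree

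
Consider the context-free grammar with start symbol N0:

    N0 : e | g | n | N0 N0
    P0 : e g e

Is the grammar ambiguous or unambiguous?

Witness: e e e

Derivation 1: N0 ⇒ N0 N0 ⇒ e N0 ⇒ e N0 N0 ⇒ e e N0 ⇒ e e e
Derivation 2: N0 ⇒ N0 N0 ⇒ N0 N0 N0 ⇒ e N0 N0 ⇒ e e N0 ⇒ e e e

Two distinct leftmost derivations for the same string.

Ambiguous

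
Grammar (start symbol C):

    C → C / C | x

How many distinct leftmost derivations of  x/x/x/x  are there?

5

Parse trees for x/x/x/x:
  [C [C x] / [C [C x] / [C [C x] / [C x]]]]
  [C [C x] / [C [C [C x] / [C x]] / [C x]]]
  [C [C [C x] / [C x]] / [C [C x] / [C x]]]
  [C [C [C x] / [C [C x] / [C x]]] / [C x]]
  [C [C [C [C x] / [C x]] / [C x]] / [C x]]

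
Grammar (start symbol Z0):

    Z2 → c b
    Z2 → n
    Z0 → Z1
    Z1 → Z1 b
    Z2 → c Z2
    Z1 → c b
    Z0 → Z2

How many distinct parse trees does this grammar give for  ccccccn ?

Parse trees for ccccccn:
  [Z0 [Z2 c [Z2 c [Z2 c [Z2 c [Z2 c [Z2 c [Z2 n]]]]]]]]

1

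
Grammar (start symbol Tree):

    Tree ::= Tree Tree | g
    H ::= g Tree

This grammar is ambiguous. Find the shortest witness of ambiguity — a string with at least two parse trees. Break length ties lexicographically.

length 1: no string has ≥2 trees
length 2: no string has ≥2 trees
length 3: g g g has 2 parse trees

Two derivations of g g g:
  Tree ⇒ Tree Tree ⇒ Tree Tree Tree ⇒ g Tree Tree ⇒ g g Tree ⇒ g g g
  Tree ⇒ Tree Tree ⇒ g Tree ⇒ g Tree Tree ⇒ g g Tree ⇒ g g g

g g g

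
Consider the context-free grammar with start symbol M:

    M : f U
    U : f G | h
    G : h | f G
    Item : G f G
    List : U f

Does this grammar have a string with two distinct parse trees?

Unambiguous

(Item, List are unreachable from M, so their rules don't affect L(M).) Each reachable nonterminal has at most one production per leading terminal, and all productions are right-linear; the derivation is determined token-by-token.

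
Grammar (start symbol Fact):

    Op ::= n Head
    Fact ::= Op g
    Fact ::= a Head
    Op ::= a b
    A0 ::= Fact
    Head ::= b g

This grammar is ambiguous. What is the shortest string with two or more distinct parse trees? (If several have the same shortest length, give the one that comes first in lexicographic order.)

length 3: a b g has 2 parse trees

Two derivations of a b g:
  Fact ⇒ Op g ⇒ a b g
  Fact ⇒ a Head ⇒ a b g

a b g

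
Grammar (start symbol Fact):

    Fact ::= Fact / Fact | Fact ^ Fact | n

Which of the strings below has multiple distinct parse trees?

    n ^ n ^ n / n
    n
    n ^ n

n ^ n ^ n / n: 5 trees
n: 1 tree
n ^ n: 1 tree

n ^ n ^ n / n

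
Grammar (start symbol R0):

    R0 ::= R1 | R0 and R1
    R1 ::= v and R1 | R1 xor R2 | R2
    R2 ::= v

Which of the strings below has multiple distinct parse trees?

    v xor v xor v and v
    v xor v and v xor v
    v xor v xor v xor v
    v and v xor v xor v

v and v xor v xor v

v xor v xor v and v: 1 tree
v xor v and v xor v: 1 tree
v xor v xor v xor v: 1 tree
v and v xor v xor v: 4 trees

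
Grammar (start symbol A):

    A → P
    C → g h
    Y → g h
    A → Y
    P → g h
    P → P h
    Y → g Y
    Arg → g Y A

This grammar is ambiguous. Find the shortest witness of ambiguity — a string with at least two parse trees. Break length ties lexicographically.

length 2: g h has 2 parse trees

Two derivations of g h:
  A ⇒ P ⇒ g h
  A ⇒ Y ⇒ g h

g h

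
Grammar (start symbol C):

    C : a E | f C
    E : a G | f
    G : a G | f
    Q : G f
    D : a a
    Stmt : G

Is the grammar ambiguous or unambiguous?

Only C, E, G are reachable from C; ignoring the rest: Restricted to the reachable nonterminals, every rule has the form A → t or A → t B, and no two rules for the same A share a first terminal. The grammar encodes a DFA — one run per string.

Unambiguous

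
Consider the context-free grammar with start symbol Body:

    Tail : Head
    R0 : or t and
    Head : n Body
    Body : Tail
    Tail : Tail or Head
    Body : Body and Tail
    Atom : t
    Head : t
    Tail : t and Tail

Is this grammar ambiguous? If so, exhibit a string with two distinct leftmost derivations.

Witness: t and t

Derivation 1: Body ⇒ Tail ⇒ t and Tail ⇒ t and Head ⇒ t and t
Derivation 2: Body ⇒ Body and Tail ⇒ Tail and Tail ⇒ Head and Tail ⇒ t and Tail ⇒ t and Head ⇒ t and t

Two distinct leftmost derivations for the same string.

Ambiguous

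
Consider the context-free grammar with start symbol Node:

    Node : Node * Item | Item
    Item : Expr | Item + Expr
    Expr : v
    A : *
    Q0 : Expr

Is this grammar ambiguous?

Unambiguous

(A, Q0 are unreachable from Node, so their rules don't affect L(Node).) This is a standard precedence ladder (Node over Item over Expr), with each level left-recursive on its own operator ('*' at Node, '+' at Item). That structure is LR(1), hence unambiguous.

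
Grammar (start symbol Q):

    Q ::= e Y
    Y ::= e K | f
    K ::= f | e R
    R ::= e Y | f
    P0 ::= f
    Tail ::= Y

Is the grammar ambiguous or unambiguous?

Unambiguous

Only Q, Y, K, R are reachable from Q; ignoring the rest: Restricted to the reachable nonterminals, every rule has the form A → t or A → t B, and no two rules for the same A share a first terminal. The grammar encodes a DFA — one run per string.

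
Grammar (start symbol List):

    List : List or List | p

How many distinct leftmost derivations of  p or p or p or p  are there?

Parse trees for p or p or p or p:
  [List [List p] or [List [List p] or [List [List p] or [List p]]]]
  [List [List p] or [List [List [List p] or [List p]] or [List p]]]
  [List [List [List p] or [List p]] or [List [List p] or [List p]]]
  [List [List [List p] or [List [List p] or [List p]]] or [List p]]
  [List [List [List [List p] or [List p]] or [List p]] or [List p]]

5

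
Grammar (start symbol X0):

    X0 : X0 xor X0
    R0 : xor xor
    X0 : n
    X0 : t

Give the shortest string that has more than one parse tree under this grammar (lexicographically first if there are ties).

n xor n xor n

length 1: no string has ≥2 trees
length 3: no string has ≥2 trees
length 5: n xor n xor n has 2 parse trees

Two derivations of n xor n xor n:
  X0 ⇒ X0 xor X0 ⇒ X0 xor X0 xor X0 ⇒ n xor X0 xor X0 ⇒ n xor n xor X0 ⇒ n xor n xor n
  X0 ⇒ X0 xor X0 ⇒ n xor X0 ⇒ n xor X0 xor X0 ⇒ n xor n xor X0 ⇒ n xor n xor n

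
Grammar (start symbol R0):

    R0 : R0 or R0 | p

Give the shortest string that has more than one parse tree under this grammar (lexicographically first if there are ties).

length 1: no string has ≥2 trees
length 3: no string has ≥2 trees
length 5: p or p or p has 2 parse trees

Two derivations of p or p or p:
  R0 ⇒ R0 or R0 ⇒ R0 or R0 or R0 ⇒ p or R0 or R0 ⇒ p or p or R0 ⇒ p or p or p
  R0 ⇒ R0 or R0 ⇒ p or R0 ⇒ p or R0 or R0 ⇒ p or p or R0 ⇒ p or p or p

p or p or p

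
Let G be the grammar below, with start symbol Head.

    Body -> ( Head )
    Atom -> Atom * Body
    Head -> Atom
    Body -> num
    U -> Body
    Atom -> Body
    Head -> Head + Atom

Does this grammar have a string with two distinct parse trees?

Only Head, Atom, Body are reachable from Head; ignoring the rest: Head → Head + Atom | Atom  ;  Atom → Atom * Body | Body  — a left-associative chain with Body at the bottom. Each string factors uniquely by precedence.

Unambiguous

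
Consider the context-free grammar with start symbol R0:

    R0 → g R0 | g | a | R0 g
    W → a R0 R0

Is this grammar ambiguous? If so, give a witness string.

Witness: g g

Derivation 1: R0 ⇒ g R0 ⇒ g g
Derivation 2: R0 ⇒ R0 g ⇒ g g

Two distinct leftmost derivations for the same string.

Ambiguous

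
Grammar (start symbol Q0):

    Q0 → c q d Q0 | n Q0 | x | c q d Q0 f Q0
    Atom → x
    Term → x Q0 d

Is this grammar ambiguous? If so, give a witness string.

Witness: c q d c q d x f x

Derivation 1: Q0 ⇒ c q d Q0 ⇒ c q d c q d Q0 f Q0 ⇒ c q d c q d x f Q0 ⇒ c q d c q d x f x
Derivation 2: Q0 ⇒ c q d Q0 f Q0 ⇒ c q d c q d Q0 f Q0 ⇒ c q d c q d x f Q0 ⇒ c q d c q d x f x

Two distinct leftmost derivations for the same string.

Ambiguous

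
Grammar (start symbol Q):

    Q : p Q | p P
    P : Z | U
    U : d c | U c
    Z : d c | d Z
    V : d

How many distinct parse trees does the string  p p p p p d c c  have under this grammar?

1

Parse trees for p p p p p d c c:
  [Q p [Q p [Q p [Q p [Q p [P [U [U d c] c]]]]]]]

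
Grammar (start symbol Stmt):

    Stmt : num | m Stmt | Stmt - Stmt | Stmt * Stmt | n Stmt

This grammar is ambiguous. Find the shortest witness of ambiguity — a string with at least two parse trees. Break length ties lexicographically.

m num * num

length 1: no string has ≥2 trees
length 2: no string has ≥2 trees
length 3: no string has ≥2 trees
length 4: m num * num has 2 parse trees

Two derivations of m num * num:
  Stmt ⇒ m Stmt ⇒ m Stmt * Stmt ⇒ m num * Stmt ⇒ m num * num
  Stmt ⇒ Stmt * Stmt ⇒ m Stmt * Stmt ⇒ m num * Stmt ⇒ m num * num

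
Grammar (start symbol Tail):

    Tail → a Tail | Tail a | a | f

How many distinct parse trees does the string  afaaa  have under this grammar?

4

Parse trees for afaaa:
  [Tail a [Tail [Tail [Tail [Tail f] a] a] a]]
  [Tail [Tail a [Tail [Tail [Tail f] a] a]] a]
  [Tail [Tail [Tail a [Tail [Tail f] a]] a] a]
  [Tail [Tail [Tail [Tail a [Tail f]] a] a] a]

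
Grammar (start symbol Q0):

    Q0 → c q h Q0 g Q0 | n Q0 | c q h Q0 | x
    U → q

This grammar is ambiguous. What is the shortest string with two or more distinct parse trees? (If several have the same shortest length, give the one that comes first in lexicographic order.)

length 1: no string has ≥2 trees
length 2: no string has ≥2 trees
length 3: no string has ≥2 trees
length 4: no string has ≥2 trees
length 5: no string has ≥2 trees
length 6: no string has ≥2 trees
length 7: no string has ≥2 trees
length 8: no string has ≥2 trees
length 9: c q h c q h x g x has 2 parse trees

Two derivations of c q h c q h x g x:
  Q0 ⇒ c q h Q0 g Q0 ⇒ c q h c q h Q0 g Q0 ⇒ c q h c q h x g Q0 ⇒ c q h c q h x g x
  Q0 ⇒ c q h Q0 ⇒ c q h c q h Q0 g Q0 ⇒ c q h c q h x g Q0 ⇒ c q h c q h x g x

c q h c q h x g x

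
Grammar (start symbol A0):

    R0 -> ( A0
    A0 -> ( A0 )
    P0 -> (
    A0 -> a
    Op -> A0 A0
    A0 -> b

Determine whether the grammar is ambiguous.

Unambiguous

(R0, P0, Op are unreachable from A0, so their rules don't affect L(A0).) L(A0) is { openⁿ atom closeⁿ : n ≥ 0 }. The bracket depth fixes n, and the derivation is forced at every step.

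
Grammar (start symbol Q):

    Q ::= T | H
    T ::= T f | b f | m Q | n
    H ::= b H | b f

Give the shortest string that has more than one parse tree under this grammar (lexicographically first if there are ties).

b f

length 1: no string has ≥2 trees
length 2: b f has 2 parse trees

Two derivations of b f:
  Q ⇒ T ⇒ b f
  Q ⇒ H ⇒ b f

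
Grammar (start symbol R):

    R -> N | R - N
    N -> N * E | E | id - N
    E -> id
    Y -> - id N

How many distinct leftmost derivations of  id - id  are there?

Parse trees for id - id:
  [R [N id - [N [E id]]]]
  [R [R [N [E id]]] - [N [E id]]]

2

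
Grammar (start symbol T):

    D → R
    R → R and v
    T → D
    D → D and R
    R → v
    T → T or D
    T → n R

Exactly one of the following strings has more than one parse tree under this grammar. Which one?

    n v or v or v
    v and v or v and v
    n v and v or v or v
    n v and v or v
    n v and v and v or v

v and v or v and v

n v or v or v: 1 tree
v and v or v and v: 4 trees
n v and v or v or v: 1 tree
n v and v or v: 1 tree
n v and v and v or v: 1 tree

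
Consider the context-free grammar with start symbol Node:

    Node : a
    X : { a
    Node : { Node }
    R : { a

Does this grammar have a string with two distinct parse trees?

Only Node is reachable from Node; ignoring the rest: Each string is a nest of matched brackets around a single atom. An opening bracket forces the recursive rule; an atom forces the base rule.

Unambiguous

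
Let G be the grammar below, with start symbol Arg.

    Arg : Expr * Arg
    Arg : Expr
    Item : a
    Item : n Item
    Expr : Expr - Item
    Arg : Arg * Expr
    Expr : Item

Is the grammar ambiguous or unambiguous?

Witness: a * a

Derivation 1: Arg ⇒ Expr * Arg ⇒ Item * Arg ⇒ a * Arg ⇒ a * Expr ⇒ a * Item ⇒ a * a
Derivation 2: Arg ⇒ Arg * Expr ⇒ Expr * Expr ⇒ Item * Expr ⇒ a * Expr ⇒ a * Item ⇒ a * a

Two distinct leftmost derivations for the same string.

Ambiguous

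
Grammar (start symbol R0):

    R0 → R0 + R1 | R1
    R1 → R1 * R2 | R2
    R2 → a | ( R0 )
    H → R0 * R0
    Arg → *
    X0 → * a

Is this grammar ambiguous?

(H, Arg, X0 are unreachable from R0, so their rules don't affect L(R0).) R0 → R0 + R1 | R1  ;  R1 → R1 * R2 | R2  — a left-associative chain with R2 at the bottom. Each string factors uniquely by precedence.

Unambiguous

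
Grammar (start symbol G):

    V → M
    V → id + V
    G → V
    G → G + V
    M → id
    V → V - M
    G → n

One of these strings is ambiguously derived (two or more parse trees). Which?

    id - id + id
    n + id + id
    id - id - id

id - id + id: 1 tree
n + id + id: 2 trees
id - id - id: 1 tree

n + id + id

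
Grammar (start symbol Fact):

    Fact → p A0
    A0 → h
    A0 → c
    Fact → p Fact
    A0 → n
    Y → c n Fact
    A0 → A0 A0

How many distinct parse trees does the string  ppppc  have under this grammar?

1

Parse trees for ppppc:
  [Fact p [Fact p [Fact p [Fact p [A0 c]]]]]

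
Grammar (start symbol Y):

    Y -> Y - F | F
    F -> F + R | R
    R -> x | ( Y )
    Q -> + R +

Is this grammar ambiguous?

Unambiguous

Only Y, F, R are reachable from Y; ignoring the rest: The grammar is stratified — Y handles '-' (left-recursive), F handles '+', R atoms. Each operator has a fixed associativity and precedence level, so every string has one parse.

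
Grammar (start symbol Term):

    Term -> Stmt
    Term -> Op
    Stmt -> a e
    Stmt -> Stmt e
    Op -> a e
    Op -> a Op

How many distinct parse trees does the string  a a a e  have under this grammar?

1

Parse trees for a a a e:
  [Term [Op a [Op a [Op a e]]]]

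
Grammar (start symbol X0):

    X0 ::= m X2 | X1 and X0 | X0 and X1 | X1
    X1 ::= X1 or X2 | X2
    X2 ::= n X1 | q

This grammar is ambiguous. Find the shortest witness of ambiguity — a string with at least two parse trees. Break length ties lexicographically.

length 1: no string has ≥2 trees
length 2: no string has ≥2 trees
length 3: q and q has 2 parse trees

Two derivations of q and q:
  X0 ⇒ X1 and X0 ⇒ X2 and X0 ⇒ q and X0 ⇒ q and X1 ⇒ q and X2 ⇒ q and q
  X0 ⇒ X0 and X1 ⇒ X1 and X1 ⇒ X2 and X1 ⇒ q and X1 ⇒ q and X2 ⇒ q and q

q and q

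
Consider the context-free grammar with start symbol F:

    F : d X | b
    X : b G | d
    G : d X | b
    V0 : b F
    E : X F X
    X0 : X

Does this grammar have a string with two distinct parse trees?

(V0, E, X0 are unreachable from F, so their rules don't affect L(F).) Each reachable nonterminal has at most one production per leading terminal, and all productions are right-linear; the derivation is determined token-by-token.

Unambiguous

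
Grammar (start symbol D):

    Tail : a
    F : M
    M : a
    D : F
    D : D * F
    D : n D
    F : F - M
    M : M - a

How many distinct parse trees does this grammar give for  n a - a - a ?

Parse trees for n a - a - a:
  [D n [D [F [M [M [M a] - a] - a]]]]
  [D n [D [F [F [M a]] - [M [M a] - a]]]]
  [D n [D [F [F [M [M a] - a]] - [M a]]]]
  [D n [D [F [F [F [M a]] - [M a]] - [M a]]]]

4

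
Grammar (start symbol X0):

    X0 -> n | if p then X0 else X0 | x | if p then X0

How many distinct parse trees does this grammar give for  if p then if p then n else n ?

Parse trees for if p then if p then n else n:
  [X0 if p then [X0 if p then [X0 n]] else [X0 n]]
  [X0 if p then [X0 if p then [X0 n] else [X0 n]]]

2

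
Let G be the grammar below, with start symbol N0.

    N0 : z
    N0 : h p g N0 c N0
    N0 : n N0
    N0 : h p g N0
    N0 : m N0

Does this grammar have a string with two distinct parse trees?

Witness: h p g h p g z c z

Derivation 1: N0 ⇒ h p g N0 c N0 ⇒ h p g h p g N0 c N0 ⇒ h p g h p g z c N0 ⇒ h p g h p g z c z
Derivation 2: N0 ⇒ h p g N0 ⇒ h p g h p g N0 c N0 ⇒ h p g h p g z c N0 ⇒ h p g h p g z c z

Two distinct leftmost derivations for the same string.

Ambiguous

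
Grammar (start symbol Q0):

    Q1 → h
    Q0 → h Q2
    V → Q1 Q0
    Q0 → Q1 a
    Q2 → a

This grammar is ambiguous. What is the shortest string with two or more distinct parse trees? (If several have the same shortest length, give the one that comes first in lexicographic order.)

length 2: h a has 2 parse trees

Two derivations of h a:
  Q0 ⇒ h Q2 ⇒ h a
  Q0 ⇒ Q1 a ⇒ h a

h a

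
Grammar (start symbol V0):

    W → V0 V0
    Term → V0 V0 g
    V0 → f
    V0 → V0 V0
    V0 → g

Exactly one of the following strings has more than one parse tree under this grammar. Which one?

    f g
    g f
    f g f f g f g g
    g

f g f f g f g g

f g: 1 tree
g f: 1 tree
f g f f g f g g: 429 trees
g: 1 tree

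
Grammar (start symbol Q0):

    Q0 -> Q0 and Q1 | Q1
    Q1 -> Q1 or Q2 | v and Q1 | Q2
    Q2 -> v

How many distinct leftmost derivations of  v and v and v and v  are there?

8

Parse trees for v and v and v and v:
  [Q0 [Q0 [Q1 [Q2 v]]] and [Q1 v and [Q1 v and [Q1 [Q2 v]]]]]
  [Q0 [Q0 [Q0 [Q1 [Q2 v]]] and [Q1 [Q2 v]]] and [Q1 v and [Q1 [Q2 v]]]]
  [Q0 [Q0 [Q1 v and [Q1 [Q2 v]]]] and [Q1 v and [Q1 [Q2 v]]]]
  [Q0 [Q0 [Q0 [Q1 [Q2 v]]] and [Q1 v and [Q1 [Q2 v]]]] and [Q1 [Q2 v]]]
  [Q0 [Q0 [Q0 [Q0 [Q1 [Q2 v]]] and [Q1 [Q2 v]]] and [Q1 [Q2 v]]] and [Q1 [Q2 v]]]
  [Q0 [Q0 [Q0 [Q1 v and [Q1 [Q2 v]]]] and [Q1 [Q2 v]]] and [Q1 [Q2 v]]]
  [Q0 [Q0 [Q1 v and [Q1 v and [Q1 [Q2 v]]]]] and [Q1 [Q2 v]]]
  [Q0 [Q1 v and [Q1 v and [Q1 v and [Q1 [Q2 v]]]]]]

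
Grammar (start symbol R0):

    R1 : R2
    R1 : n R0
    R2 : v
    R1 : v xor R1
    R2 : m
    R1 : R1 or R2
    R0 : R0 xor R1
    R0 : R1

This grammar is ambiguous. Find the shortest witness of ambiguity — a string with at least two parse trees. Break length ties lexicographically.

v xor m

length 1: no string has ≥2 trees
length 2: no string has ≥2 trees
length 3: v xor m has 2 parse trees

Two derivations of v xor m:
  R0 ⇒ R0 xor R1 ⇒ R1 xor R1 ⇒ R2 xor R1 ⇒ v xor R1 ⇒ v xor R2 ⇒ v xor m
  R0 ⇒ R1 ⇒ v xor R1 ⇒ v xor R2 ⇒ v xor m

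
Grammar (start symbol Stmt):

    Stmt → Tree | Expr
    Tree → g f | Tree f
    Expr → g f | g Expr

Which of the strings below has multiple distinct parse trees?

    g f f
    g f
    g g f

g f

g f f: 1 tree
g f: 2 trees
g g f: 1 tree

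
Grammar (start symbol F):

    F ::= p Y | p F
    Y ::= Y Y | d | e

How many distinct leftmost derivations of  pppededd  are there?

14

Parse trees for pppededd (showing first 6 of 14):
  [F p [F p [F p [Y [Y e] [Y [Y d] [Y [Y e] [Y [Y d] [Y d]]]]]]]]
  [F p [F p [F p [Y [Y e] [Y [Y d] [Y [Y [Y e] [Y d]] [Y d]]]]]]]
  [F p [F p [F p [Y [Y e] [Y [Y [Y d] [Y e]] [Y [Y d] [Y d]]]]]]]
  [F p [F p [F p [Y [Y e] [Y [Y [Y d] [Y [Y e] [Y d]]] [Y d]]]]]]
  [F p [F p [F p [Y [Y e] [Y [Y [Y [Y d] [Y e]] [Y d]] [Y d]]]]]]
  [F p [F p [F p [Y [Y [Y e] [Y d]] [Y [Y e] [Y [Y d] [Y d]]]]]]]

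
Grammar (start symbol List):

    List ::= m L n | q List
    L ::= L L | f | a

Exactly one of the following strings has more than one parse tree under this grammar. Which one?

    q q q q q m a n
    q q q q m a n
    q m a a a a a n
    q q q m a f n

q m a a a a a n

q q q q q m a n: 1 tree
q q q q m a n: 1 tree
q m a a a a a n: 14 trees
q q q m a f n: 1 tree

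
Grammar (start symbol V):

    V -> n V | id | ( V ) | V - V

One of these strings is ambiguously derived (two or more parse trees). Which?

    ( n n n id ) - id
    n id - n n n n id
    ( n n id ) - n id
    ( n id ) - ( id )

( n n n id ) - id: 1 tree
n id - n n n n id: 2 trees
( n n id ) - n id: 1 tree
( n id ) - ( id ): 1 tree

n id - n n n n id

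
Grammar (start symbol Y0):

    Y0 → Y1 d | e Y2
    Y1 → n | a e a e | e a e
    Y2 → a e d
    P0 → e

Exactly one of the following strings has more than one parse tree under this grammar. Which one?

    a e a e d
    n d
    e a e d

a e a e d: 1 tree
n d: 1 tree
e a e d: 2 trees

e a e d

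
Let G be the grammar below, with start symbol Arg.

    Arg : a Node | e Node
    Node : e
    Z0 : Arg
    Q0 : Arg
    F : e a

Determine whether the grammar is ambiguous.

Only Arg, Node are reachable from Arg; ignoring the rest: The reachable rules are right-linear with at most one rule per (nonterminal, next-terminal) pair. Each input token forces the next rule, so parsing is deterministic.

Unambiguous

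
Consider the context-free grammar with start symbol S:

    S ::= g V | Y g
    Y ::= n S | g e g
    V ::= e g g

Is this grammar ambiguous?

Ambiguous

Witness: g e g g

Derivation 1: S ⇒ g V ⇒ g e g g
Derivation 2: S ⇒ Y g ⇒ g e g g

Two distinct leftmost derivations for the same string.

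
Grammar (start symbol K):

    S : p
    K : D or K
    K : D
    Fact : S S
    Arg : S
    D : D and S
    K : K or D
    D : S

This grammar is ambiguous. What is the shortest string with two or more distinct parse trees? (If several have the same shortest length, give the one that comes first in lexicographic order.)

p or p

length 1: no string has ≥2 trees
length 3: p or p has 2 parse trees

Two derivations of p or p:
  K ⇒ D or K ⇒ S or K ⇒ p or K ⇒ p or D ⇒ p or S ⇒ p or p
  K ⇒ K or D ⇒ D or D ⇒ S or D ⇒ p or D ⇒ p or S ⇒ p or p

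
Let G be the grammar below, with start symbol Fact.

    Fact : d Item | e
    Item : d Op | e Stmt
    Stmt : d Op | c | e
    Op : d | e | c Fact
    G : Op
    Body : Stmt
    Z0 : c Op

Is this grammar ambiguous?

Only Fact, Item, Stmt, Op are reachable from Fact; ignoring the rest: Each reachable nonterminal has at most one production per leading terminal, and all productions are right-linear; the derivation is determined token-by-token.

Unambiguous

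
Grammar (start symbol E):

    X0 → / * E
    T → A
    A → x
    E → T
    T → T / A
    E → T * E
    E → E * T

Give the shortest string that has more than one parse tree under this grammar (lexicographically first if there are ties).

length 1: no string has ≥2 trees
length 3: x * x has 2 parse trees

Two derivations of x * x:
  E ⇒ T * E ⇒ A * E ⇒ x * E ⇒ x * T ⇒ x * A ⇒ x * x
  E ⇒ E * T ⇒ T * T ⇒ A * T ⇒ x * T ⇒ x * A ⇒ x * x

x * x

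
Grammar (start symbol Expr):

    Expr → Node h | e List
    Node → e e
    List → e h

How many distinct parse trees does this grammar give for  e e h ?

Parse trees for e e h:
  [Expr [Node e e] h]
  [Expr e [List e h]]

2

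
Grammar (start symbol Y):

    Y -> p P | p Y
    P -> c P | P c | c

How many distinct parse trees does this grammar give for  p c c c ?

Parse trees for p c c c:
  [Y p [P c [P c [P c]]]]
  [Y p [P c [P [P c] c]]]
  [Y p [P [P c [P c]] c]]
  [Y p [P [P [P c] c] c]]

4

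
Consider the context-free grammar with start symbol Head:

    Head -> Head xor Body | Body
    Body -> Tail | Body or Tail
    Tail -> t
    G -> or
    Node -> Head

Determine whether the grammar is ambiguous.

Unambiguous

(G, Node are unreachable from Head, so their rules don't affect L(Head).) This is a standard precedence ladder (Head over Body over Tail), with each level left-recursive on its own operator ('xor' at Head, 'or' at Body). That structure is LR(1), hence unambiguous.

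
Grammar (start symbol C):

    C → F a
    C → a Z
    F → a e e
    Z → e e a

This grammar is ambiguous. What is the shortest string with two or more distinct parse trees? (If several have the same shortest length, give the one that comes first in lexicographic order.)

length 4: a e e a has 2 parse trees

Two derivations of a e e a:
  C ⇒ F a ⇒ a e e a
  C ⇒ a Z ⇒ a e e a

a e e a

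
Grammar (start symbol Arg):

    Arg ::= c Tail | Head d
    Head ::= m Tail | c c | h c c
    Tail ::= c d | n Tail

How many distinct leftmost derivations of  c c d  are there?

2

Parse trees for c c d:
  [Arg c [Tail c d]]
  [Arg [Head c c] d]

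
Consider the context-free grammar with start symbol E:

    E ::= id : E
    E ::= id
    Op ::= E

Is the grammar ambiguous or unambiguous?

Only E is reachable from E; ignoring the rest: Right-recursive list with a separator: after each atom, whether the separator follows determines the rule. One parse per string.

Unambiguous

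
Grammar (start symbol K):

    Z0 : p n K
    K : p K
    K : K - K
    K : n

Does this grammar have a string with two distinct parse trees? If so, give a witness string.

Ambiguous

Witness: p n - n

Derivation 1: K ⇒ p K ⇒ p K - K ⇒ p n - K ⇒ p n - n
Derivation 2: K ⇒ K - K ⇒ p K - K ⇒ p n - K ⇒ p n - n

Two distinct leftmost derivations for the same string.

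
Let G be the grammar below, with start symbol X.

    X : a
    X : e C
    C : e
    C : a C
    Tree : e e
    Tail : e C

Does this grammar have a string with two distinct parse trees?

Unambiguous

Only X, C are reachable from X; ignoring the rest: Each reachable nonterminal has at most one production per leading terminal, and all productions are right-linear; the derivation is determined token-by-token.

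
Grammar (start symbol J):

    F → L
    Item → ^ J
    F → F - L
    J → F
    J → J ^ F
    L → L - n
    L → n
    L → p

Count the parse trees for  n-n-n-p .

Parse trees for n-n-n-p:
  [J [F [F [L [L [L n] - n] - n]] - [L p]]]
  [J [F [F [F [L n]] - [L [L n] - n]] - [L p]]]
  [J [F [F [F [L [L n] - n]] - [L n]] - [L p]]]
  [J [F [F [F [F [L n]] - [L n]] - [L n]] - [L p]]]

4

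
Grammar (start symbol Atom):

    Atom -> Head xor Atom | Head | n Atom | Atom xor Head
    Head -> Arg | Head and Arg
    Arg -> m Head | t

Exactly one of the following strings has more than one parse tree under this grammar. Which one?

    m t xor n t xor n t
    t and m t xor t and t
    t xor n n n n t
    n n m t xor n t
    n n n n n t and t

t and m t xor t and t

m t xor n t xor n t: 1 tree
t and m t xor t and t: 2 trees
t xor n n n n t: 1 tree
n n m t xor n t: 1 tree
n n n n n t and t: 1 tree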